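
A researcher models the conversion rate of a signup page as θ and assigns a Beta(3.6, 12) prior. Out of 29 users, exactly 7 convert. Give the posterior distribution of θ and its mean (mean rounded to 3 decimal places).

Observing 7 successes and 22 failures updates Beta(3.6, 12) by adding the success and failure counts to the two shape parameters: α = 3.6+7 = 10.6, β = 12+22 = 34.
Posterior mean = α/(α+β) = 10.6/44.6 = 0.238.

Posterior: Beta(10.6, 34); mean ≈ 0.238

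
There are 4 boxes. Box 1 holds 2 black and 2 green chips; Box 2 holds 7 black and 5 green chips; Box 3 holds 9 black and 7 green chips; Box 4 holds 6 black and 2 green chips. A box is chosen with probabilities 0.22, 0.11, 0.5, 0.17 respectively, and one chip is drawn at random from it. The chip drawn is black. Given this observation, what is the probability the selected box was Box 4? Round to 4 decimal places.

Tabulate prior·likelihood by source: [1] prior 0.22, lik 0.5, product 0.1100; [2] prior 0.11, lik 0.5833, product 0.06417; [3] prior 0.5, lik 0.5625, product 0.2812; [4] prior 0.17, lik 0.75, product 0.1275.
Normalizing constant = 0.58292; the posterior for Box 4 is its product over the sum, 0.1275/0.58292 = 0.2187.

Posterior probability ≈ 0.2187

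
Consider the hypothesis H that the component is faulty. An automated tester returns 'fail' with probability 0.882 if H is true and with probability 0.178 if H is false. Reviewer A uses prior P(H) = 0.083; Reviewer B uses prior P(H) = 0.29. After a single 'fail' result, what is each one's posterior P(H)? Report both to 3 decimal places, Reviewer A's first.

Reviewer A: 0.310; Reviewer B: 0.669

The likelihood ratio for a 'fail' result is 0.882/0.178 = 4.9551.
Reviewer A: prior odds 0.083/0.917 = 0.090513; posterior odds 0.44849; posterior probability 0.310.
Reviewer B: prior odds 0.29/0.71 = 0.40845; posterior odds 2.0239; posterior probability 0.669.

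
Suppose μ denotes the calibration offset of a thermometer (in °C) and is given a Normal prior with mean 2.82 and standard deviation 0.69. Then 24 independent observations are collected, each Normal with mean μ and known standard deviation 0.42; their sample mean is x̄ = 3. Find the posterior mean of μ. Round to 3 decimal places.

Posterior mean ≈ 2.997

Prior precision 1/τ₀² = 1/0.69² = 2.10040; data precision n/σ² = 24/0.42² = 136.054.
Posterior precision = 2.10040 + 136.054 = 138.155.
Posterior mean = (2.10040·2.82 + 136.054·3) / 138.155 = 2.997.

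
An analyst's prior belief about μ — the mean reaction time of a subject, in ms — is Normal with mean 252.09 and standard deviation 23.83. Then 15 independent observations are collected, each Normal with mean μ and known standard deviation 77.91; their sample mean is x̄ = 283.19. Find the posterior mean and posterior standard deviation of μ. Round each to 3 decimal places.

Posterior mean ≈ 270.250; posterior SD ≈ 15.372

Prior precision 1/τ₀² = 1/23.83² = 0.00176097; data precision n/σ² = 15/77.91² = 0.00247118.
Posterior precision = 0.00176097 + 0.00247118 = 0.00423215, giving posterior SD = 1/√0.00423215 = 15.372.
Posterior mean = (0.00176097·252.09 + 0.00247118·283.19) / 0.00423215 = 270.250.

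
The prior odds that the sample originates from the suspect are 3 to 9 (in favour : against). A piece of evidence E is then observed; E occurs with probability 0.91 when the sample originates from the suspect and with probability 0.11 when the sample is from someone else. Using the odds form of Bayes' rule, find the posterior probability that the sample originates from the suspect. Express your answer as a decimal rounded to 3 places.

Prior odds = 3/9 = 0.33333. In log-odds, ln(0.33333) = -1.0986.
Add log likelihood ratio: ln(8.2727) = 2.1130.
Posterior log-odds = 1.0144, so posterior odds = exp(1.0144) = 2.7576. Converting, P(H|E) = 2.7576/3.7576 = 0.734.

Posterior probability ≈ 0.734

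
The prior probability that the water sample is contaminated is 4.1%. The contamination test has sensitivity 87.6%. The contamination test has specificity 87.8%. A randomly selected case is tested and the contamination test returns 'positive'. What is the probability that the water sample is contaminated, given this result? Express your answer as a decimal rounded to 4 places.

Write H for 'the water sample is contaminated'. Prior odds H:¬H = 0.041/0.959 = 0.042753. For the 'positive' outcome, the likelihood ratio is 0.876/0.122 = 7.1803.
Posterior odds = 0.042753 × 7.1803 = 0.30698, so P(H|E) = 0.30698/(1+0.30698) = 0.2349.

P(H | E) ≈ 0.2349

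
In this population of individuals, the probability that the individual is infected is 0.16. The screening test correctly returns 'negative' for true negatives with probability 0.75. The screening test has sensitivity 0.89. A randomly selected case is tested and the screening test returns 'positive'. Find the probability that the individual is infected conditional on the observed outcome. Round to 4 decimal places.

P(H | E) ≈ 0.4041

Let H be the event that the individual is infected. P(H) = 0.16, so P(¬H) = 0.84. With E the 'positive' result, P(E|H) = 0.89 and P(E|¬H) = 0.25.
P(E) = 0.89·0.16 + 0.25·0.84 = 0.14240 + 0.21000 = 0.35240.
By Bayes' theorem, P(H|E) = 0.14240 / 0.35240 = 0.4041.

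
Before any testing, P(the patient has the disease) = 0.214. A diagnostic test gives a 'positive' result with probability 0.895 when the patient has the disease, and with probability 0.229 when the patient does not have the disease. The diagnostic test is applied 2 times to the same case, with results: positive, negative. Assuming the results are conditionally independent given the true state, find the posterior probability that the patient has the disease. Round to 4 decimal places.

Posterior P(H) ≈ 0.1266

With H the event that the patient has the disease, the joint likelihood of the observed sequence is P(data|H) = 0.895·0.105 = 0.093975 and P(data|¬H) = 0.229·0.771 = 0.17656.
Bayes: P(H|data) = 0.214·0.093975 / (0.214·0.093975 + 0.786·0.17656) = 0.020111/0.15889 = 0.1266.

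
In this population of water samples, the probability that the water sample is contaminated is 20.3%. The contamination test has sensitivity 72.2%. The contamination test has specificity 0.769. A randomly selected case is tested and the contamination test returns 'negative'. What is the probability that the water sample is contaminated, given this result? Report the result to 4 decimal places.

Let H be the event that the water sample is contaminated. P(H) = 0.203, so P(¬H) = 0.797. With E the 'negative' result, P(E|H) = 0.278 and P(E|¬H) = 0.769.
P(E) = 0.278·0.203 + 0.769·0.797 = 0.056434 + 0.61289 = 0.66933.
By Bayes' theorem, P(H|E) = 0.056434 / 0.66933 = 0.0843.

P(H | E) ≈ 0.0843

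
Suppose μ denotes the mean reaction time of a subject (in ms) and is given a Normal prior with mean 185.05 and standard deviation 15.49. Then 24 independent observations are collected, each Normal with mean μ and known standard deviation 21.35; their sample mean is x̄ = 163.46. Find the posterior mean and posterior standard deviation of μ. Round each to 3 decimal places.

With known σ, the Normal prior is conjugate. Weight on the data is w = (n/σ²)/(n/σ² + 1/τ₀²) = 0.0526521/(0.0526521+0.00416771) = 0.92665.
Posterior mean = w·x̄ + (1−w)·μ₀ = 0.92665·163.46 + 0.073350·185.05 = 165.044. Posterior variance = 1/(0.0526521+0.00416771) = 17.5995, so SD = 4.195.

Posterior mean ≈ 165.044; posterior SD ≈ 4.195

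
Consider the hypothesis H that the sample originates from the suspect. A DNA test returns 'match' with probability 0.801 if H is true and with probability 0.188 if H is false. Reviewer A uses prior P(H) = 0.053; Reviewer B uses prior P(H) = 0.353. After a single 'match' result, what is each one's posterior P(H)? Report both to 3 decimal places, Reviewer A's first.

The likelihood ratio for a 'match' result is 0.801/0.188 = 4.2606.
Reviewer A: prior odds 0.053/0.947 = 0.055966; posterior odds 0.23845; posterior probability 0.193.
Reviewer B: prior odds 0.353/0.647 = 0.54560; posterior odds 2.3246; posterior probability 0.699.

Reviewer A: 0.193; Reviewer B: 0.699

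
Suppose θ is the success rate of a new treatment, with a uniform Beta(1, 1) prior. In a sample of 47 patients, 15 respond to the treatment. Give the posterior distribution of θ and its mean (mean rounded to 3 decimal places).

The binomial likelihood is conjugate to the Beta prior: with 15 successes and 32 failures, the posterior is Beta(1+15, 1+32) = Beta(16, 33).
E[θ | data] = 16/(16+33) = 0.327.

Posterior: Beta(16, 33); mean ≈ 0.327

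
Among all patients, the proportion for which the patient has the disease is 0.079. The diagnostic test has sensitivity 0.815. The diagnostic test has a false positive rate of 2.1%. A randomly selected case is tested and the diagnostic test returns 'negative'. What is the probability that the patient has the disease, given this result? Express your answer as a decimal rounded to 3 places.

P(H | E) ≈ 0.016

Write H for 'the patient has the disease'. Prior odds H:¬H = 0.079/0.921 = 0.085776. For the 'negative' outcome, the likelihood ratio is 0.185/0.979 = 0.18897.
Posterior odds = 0.085776 × 0.18897 = 0.016209, so P(H|E) = 0.016209/(1+0.016209) = 0.016.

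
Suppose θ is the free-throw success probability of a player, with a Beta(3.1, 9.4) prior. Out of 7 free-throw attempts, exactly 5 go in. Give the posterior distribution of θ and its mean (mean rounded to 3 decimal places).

Posterior: Beta(8.1, 11.4); mean ≈ 0.415

Observing 5 successes and 2 failures updates Beta(3.1, 9.4) by adding the success and failure counts to the two shape parameters: α = 3.1+5 = 8.1, β = 9.4+2 = 11.4.
Posterior mean = α/(α+β) = 8.1/19.5 = 0.415.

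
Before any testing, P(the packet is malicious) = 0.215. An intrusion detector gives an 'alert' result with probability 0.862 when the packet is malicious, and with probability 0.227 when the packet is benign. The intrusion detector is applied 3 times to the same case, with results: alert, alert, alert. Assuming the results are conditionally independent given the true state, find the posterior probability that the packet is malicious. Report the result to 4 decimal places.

Posterior P(H) ≈ 0.9375

Let H be the event that the packet is malicious; start with P(H) = 0.215. P('alert'|H) = 0.862, P('alert'|¬H) = 0.227.
Update on result 1 ('alert'): P(H) ← 0.862·0.2150 / (0.862·0.2150 + 0.227·0.7850) = 0.18533/0.36352 = 0.5098.
Update on result 2 ('alert'): P(H) ← 0.862·0.5098 / (0.862·0.5098 + 0.227·0.4902) = 0.43946/0.55073 = 0.7980.
Update on result 3 ('alert'): P(H) ← 0.862·0.7980 / (0.862·0.7980 + 0.227·0.2020) = 0.68784/0.73370 = 0.9375.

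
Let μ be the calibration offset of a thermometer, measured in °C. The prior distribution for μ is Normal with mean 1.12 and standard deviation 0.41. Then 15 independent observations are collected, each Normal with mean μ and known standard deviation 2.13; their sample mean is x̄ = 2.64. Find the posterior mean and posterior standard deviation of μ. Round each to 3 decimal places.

Prior precision 1/τ₀² = 1/0.41² = 5.94884; data precision n/σ² = 15/2.13² = 3.30622.
Posterior precision = 5.94884 + 3.30622 = 9.25506, giving posterior SD = 1/√9.25506 = 0.329.
Posterior mean = (5.94884·1.12 + 3.30622·2.64) / 9.25506 = 1.663.

Posterior mean ≈ 1.663; posterior SD ≈ 0.329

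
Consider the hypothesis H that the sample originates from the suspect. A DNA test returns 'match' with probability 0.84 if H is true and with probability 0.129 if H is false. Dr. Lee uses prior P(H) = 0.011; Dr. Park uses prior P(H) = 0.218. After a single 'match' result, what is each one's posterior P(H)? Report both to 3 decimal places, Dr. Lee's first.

The likelihood ratio for a 'match' result is 0.84/0.129 = 6.5116.
Dr. Lee: prior odds 0.011/0.989 = 0.011122; posterior odds 0.072425; posterior probability 0.068.
Dr. Park: prior odds 0.218/0.782 = 0.27877; posterior odds 1.8153; posterior probability 0.645.

Dr. Lee: 0.068; Dr. Park: 0.645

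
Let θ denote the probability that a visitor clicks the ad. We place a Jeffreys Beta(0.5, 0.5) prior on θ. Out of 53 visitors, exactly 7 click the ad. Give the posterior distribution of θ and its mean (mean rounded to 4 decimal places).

The binomial likelihood is conjugate to the Beta prior: with 7 successes and 46 failures, the posterior is Beta(0.5+7, 0.5+46) = Beta(7.5, 46.5).
Posterior mean = α/(α+β) = 7.5/54 = 0.1389.

Posterior: Beta(7.5, 46.5); mean ≈ 0.1389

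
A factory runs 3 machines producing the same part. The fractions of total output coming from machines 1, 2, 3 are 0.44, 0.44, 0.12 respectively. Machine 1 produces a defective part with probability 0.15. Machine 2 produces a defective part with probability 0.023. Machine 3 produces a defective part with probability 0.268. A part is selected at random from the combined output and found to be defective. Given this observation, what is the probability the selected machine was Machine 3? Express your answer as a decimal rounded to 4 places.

P(defective|M1) = 0.15; P(defective|M2) = 0.023; P(defective|M3) = 0.268.
Prior × likelihood for each source: 0.44·0.15=0.06600, 0.44·0.023=0.01012, 0.12·0.268=0.03216. Summing gives P(defective) = 0.10828.
P(Machine 3 | defective) = 0.03216 / 0.10828 = 0.2970.

Posterior probability ≈ 0.2970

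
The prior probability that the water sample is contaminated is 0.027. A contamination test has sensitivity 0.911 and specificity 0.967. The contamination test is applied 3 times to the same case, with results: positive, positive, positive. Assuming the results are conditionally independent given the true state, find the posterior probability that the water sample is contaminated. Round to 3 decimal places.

Let H be the event that the water sample is contaminated; start with P(H) = 0.027. P('positive'|H) = 0.911, P('positive'|¬H) = 0.033.
Update on result 1 ('positive'): P(H) ← 0.911·0.0270 / (0.911·0.0270 + 0.033·0.9730) = 0.024597/0.056706 = 0.4338.
Update on result 2 ('positive'): P(H) ← 0.911·0.4338 / (0.911·0.4338 + 0.033·0.5662) = 0.39516/0.41384 = 0.9548.
Update on result 3 ('positive'): P(H) ← 0.911·0.9548 / (0.911·0.9548 + 0.033·0.0452) = 0.86987/0.87136 = 0.9983.

Posterior P(H) ≈ 0.998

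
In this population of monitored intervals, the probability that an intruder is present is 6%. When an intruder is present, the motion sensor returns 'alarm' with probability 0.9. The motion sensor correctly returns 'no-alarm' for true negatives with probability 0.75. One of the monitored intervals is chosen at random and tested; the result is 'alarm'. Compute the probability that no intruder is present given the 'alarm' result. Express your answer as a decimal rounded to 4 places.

P(¬H | E) ≈ 0.8131

Let H be the event that an intruder is present. P(H) = 0.06, so P(¬H) = 0.94. With E the 'alarm' result, P(E|H) = 0.9 and P(E|¬H) = 0.25.
P(E) = 0.9·0.06 + 0.25·0.94 = 0.054000 + 0.23500 = 0.28900.
By Bayes' theorem, P(H|E) = 0.054000 / 0.28900 = 0.1869. Hence P(¬H|E) = 1 − 0.1869 = 0.8131.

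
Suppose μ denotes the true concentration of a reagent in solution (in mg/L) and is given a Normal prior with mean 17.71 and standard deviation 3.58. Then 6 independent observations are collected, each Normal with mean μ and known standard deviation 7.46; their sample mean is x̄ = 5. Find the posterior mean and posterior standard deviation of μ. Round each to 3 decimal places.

Posterior mean ≈ 10.336; posterior SD ≈ 2.320

Prior precision 1/τ₀² = 1/3.58² = 0.0780250; data precision n/σ² = 6/7.46² = 0.107814.
Posterior precision = 0.0780250 + 0.107814 = 0.185839, giving posterior SD = 1/√0.185839 = 2.320.
Posterior mean = (0.0780250·17.71 + 0.107814·5) / 0.185839 = 10.336.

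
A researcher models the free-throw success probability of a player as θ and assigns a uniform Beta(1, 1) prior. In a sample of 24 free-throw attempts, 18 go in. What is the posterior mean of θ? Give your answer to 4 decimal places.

Observing 18 successes and 6 failures updates Beta(1, 1) by adding the success and failure counts to the two shape parameters: α = 1+18 = 19, β = 1+6 = 7.
E[θ | data] = 19/(19+7) = 0.7308.

Posterior mean ≈ 0.7308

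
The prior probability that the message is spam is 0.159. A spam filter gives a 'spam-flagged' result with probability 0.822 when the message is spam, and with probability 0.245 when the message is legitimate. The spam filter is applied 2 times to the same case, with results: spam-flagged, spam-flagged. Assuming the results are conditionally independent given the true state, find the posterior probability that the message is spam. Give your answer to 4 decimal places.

Posterior P(H) ≈ 0.6803

Let H be the event that the message is spam; start with P(H) = 0.159. P('spam-flagged'|H) = 0.822, P('spam-flagged'|¬H) = 0.245.
Update on result 1 ('spam-flagged'): P(H) ← 0.822·0.1590 / (0.822·0.1590 + 0.245·0.8410) = 0.13070/0.33674 = 0.3881.
Update on result 2 ('spam-flagged'): P(H) ← 0.822·0.3881 / (0.822·0.3881 + 0.245·0.6119) = 0.31904/0.46895 = 0.6803.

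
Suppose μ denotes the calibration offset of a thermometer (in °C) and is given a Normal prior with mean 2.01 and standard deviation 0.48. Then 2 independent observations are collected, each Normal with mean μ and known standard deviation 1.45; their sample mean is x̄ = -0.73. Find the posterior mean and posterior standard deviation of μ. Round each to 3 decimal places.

With known σ, the Normal prior is conjugate. Weight on the data is w = (n/σ²)/(n/σ² + 1/τ₀²) = 0.951249/(0.951249+4.34028) = 0.17977.
Posterior mean = w·x̄ + (1−w)·μ₀ = 0.17977·-0.73 + 0.82023·2.01 = 1.517. Posterior variance = 1/(0.951249+4.34028) = 0.188981, so SD = 0.435.

Posterior mean ≈ 1.517; posterior SD ≈ 0.435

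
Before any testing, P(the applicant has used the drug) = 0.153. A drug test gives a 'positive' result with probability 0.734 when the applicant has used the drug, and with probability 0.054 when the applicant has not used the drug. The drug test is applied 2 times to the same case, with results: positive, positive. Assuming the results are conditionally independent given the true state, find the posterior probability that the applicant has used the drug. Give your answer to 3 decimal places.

Posterior P(H) ≈ 0.971

With H the event that the applicant has used the drug, the joint likelihood of the observed sequence is P(data|H) = 0.734·0.734 = 0.53876 and P(data|¬H) = 0.054·0.054 = 0.0029160.
Bayes: P(H|data) = 0.153·0.53876 / (0.153·0.53876 + 0.847·0.0029160) = 0.082430/0.084900 = 0.9709.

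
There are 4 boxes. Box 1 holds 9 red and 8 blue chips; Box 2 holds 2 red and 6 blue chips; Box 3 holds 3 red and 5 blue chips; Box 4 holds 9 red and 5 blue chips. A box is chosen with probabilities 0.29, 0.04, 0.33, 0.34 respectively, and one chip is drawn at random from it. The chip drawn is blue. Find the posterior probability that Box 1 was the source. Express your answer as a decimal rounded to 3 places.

Posterior probability ≈ 0.276

Tabulate prior·likelihood by source: [1] prior 0.29, lik 0.4706, product 0.1365; [2] prior 0.04, lik 0.75, product 0.03000; [3] prior 0.33, lik 0.625, product 0.2063; [4] prior 0.34, lik 0.3571, product 0.1214.
Normalizing constant = 0.49415; the posterior for Box 1 is its product over the sum, 0.1365/0.49415 = 0.276.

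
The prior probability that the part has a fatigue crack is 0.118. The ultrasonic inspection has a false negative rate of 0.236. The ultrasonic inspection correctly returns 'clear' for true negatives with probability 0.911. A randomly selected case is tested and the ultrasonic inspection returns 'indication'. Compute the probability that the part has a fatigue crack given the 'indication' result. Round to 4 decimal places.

P(H | E) ≈ 0.5346

Write H for 'the part has a fatigue crack'. Prior odds H:¬H = 0.118/0.882 = 0.13379. For the 'indication' outcome, the likelihood ratio is 0.764/0.089 = 8.5843.
Posterior odds = 0.13379 × 8.5843 = 1.1485, so P(H|E) = 1.1485/(1+1.1485) = 0.5346.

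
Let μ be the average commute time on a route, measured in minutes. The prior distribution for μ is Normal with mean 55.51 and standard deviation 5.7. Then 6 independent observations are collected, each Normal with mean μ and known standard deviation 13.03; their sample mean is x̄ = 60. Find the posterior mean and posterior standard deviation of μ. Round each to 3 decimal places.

With known σ, the Normal prior is conjugate. Weight on the data is w = (n/σ²)/(n/σ² + 1/τ₀²) = 0.0353397/(0.0353397+0.0307787) = 0.53449.
Posterior mean = w·x̄ + (1−w)·μ₀ = 0.53449·60 + 0.46551·55.51 = 57.910. Posterior variance = 1/(0.0353397+0.0307787) = 15.1244, so SD = 3.889.

Posterior mean ≈ 57.910; posterior SD ≈ 3.889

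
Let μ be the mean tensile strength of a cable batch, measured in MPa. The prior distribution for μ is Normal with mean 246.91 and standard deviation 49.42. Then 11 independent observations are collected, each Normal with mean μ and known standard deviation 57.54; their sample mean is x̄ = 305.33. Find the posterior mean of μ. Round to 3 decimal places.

Posterior mean ≈ 298.920

Prior precision 1/τ₀² = 1/49.42² = 0.00040944; data precision n/σ² = 11/57.54² = 0.00332241.
Posterior precision = 0.00040944 + 0.00332241 = 0.00373185.
Posterior mean = (0.00040944·246.91 + 0.00332241·305.33) / 0.00373185 = 298.920.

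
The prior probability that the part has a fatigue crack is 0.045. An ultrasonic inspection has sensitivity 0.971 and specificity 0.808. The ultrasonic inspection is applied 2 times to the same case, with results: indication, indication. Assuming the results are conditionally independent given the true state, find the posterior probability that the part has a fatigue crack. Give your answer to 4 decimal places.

Posterior P(H) ≈ 0.5465

With H the event that the part has a fatigue crack, the joint likelihood of the observed sequence is P(data|H) = 0.971·0.971 = 0.94284 and P(data|¬H) = 0.192·0.192 = 0.036864.
Bayes: P(H|data) = 0.045·0.94284 / (0.045·0.94284 + 0.955·0.036864) = 0.042428/0.077633 = 0.5465.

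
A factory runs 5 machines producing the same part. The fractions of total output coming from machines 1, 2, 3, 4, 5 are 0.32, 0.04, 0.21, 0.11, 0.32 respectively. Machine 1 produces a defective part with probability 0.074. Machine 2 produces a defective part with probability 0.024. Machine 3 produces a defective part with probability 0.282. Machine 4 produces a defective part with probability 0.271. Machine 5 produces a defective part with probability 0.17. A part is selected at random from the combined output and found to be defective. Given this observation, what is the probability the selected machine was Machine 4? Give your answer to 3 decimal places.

P(defective|M1) = 0.074; P(defective|M2) = 0.024; P(defective|M3) = 0.282; P(defective|M4) = 0.271; P(defective|M5) = 0.17.
Prior × likelihood for each source: 0.32·0.074=0.02368, 0.04·0.024=0.0009600, 0.21·0.282=0.05922, 0.11·0.271=0.02981, 0.32·0.17=0.05440. Summing gives P(defective) = 0.16807.
P(Machine 4 | defective) = 0.02981 / 0.16807 = 0.177.

Posterior probability ≈ 0.177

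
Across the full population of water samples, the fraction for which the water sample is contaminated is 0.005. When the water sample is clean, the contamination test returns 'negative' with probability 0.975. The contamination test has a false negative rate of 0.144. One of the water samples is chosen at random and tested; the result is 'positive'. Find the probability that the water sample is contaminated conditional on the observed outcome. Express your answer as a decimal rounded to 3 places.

P(H | E) ≈ 0.147

Write H for 'the water sample is contaminated'. Prior odds H:¬H = 0.005/0.995 = 0.0050251. For the 'positive' outcome, the likelihood ratio is 0.856/0.025 = 34.240.
Posterior odds = 0.0050251 × 34.240 = 0.17206, so P(H|E) = 0.17206/(1+0.17206) = 0.147.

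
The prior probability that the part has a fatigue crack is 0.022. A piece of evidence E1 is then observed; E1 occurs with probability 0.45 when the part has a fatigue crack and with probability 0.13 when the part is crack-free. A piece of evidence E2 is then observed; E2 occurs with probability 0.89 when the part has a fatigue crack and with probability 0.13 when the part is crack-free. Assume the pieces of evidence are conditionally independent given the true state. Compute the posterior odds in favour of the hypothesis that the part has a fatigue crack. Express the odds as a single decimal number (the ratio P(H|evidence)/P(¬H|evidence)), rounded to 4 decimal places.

Posterior odds ≈ 0.5331

Prior odds = 0.022/(1−0.022) = 0.022495. In log-odds, ln(0.022495) = -3.7945.
Add log likelihood ratios: ln(3.4615) + ln(6.8462) = 3.1654.
Posterior log-odds = -0.62907, so posterior odds = exp(-0.62907) = 0.53309.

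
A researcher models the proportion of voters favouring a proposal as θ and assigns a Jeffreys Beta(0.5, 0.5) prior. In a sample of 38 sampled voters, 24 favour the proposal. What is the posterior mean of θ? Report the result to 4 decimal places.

The binomial likelihood is conjugate to the Beta prior: with 24 successes and 14 failures, the posterior is Beta(0.5+24, 0.5+14) = Beta(24.5, 14.5).
Posterior mean = α/(α+β) = 24.5/39 = 0.6282.

Posterior mean ≈ 0.6282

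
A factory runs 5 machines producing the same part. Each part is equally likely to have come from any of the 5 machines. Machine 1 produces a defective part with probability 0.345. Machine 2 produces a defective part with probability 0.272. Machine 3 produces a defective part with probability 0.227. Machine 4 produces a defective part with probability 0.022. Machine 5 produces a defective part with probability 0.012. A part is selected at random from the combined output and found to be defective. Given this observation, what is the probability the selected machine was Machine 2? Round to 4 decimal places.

Tabulate prior·likelihood by source: [1] prior 0.2, lik 0.345, product 0.06900; [2] prior 0.2, lik 0.272, product 0.05440; [3] prior 0.2, lik 0.227, product 0.04540; [4] prior 0.2, lik 0.022, product 0.004400; [5] prior 0.2, lik 0.012, product 0.002400.
Normalizing constant = 0.17560; the posterior for Machine 2 is its product over the sum, 0.05440/0.17560 = 0.3098.

Posterior probability ≈ 0.3098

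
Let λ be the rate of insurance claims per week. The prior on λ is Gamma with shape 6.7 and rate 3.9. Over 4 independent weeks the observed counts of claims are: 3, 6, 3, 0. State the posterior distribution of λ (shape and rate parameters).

Total count ∑xᵢ = 12 over n = 4 weeks.
Gamma is conjugate to the Poisson likelihood: posterior is Gamma(shape = 6.7+12 = 18.7, rate = 3.9+4 = 7.9).

Posterior: Gamma(shape=18.7, rate=7.9)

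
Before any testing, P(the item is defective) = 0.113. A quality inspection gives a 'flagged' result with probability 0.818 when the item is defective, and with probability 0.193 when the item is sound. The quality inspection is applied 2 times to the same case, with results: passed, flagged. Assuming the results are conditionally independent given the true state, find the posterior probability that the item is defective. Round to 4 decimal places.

Let H be the event that the item is defective; start with P(H) = 0.113. P('flagged'|H) = 0.818, P('flagged'|¬H) = 0.193.
Update on result 1 ('passed'): P(H) ← 0.182·0.1130 / (0.182·0.1130 + 0.807·0.8870) = 0.020566/0.73638 = 0.0279.
Update on result 2 ('flagged'): P(H) ← 0.818·0.0279 / (0.818·0.0279 + 0.193·0.9721) = 0.022846/0.21046 = 0.1086.

Posterior P(H) ≈ 0.1086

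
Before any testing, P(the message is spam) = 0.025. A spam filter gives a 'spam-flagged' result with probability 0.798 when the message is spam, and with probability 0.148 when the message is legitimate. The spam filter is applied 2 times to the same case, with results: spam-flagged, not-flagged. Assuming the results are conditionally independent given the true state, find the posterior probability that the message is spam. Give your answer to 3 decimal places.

Posterior P(H) ≈ 0.032

Let H be the event that the message is spam; start with P(H) = 0.025. P('spam-flagged'|H) = 0.798, P('spam-flagged'|¬H) = 0.148.
Update on result 1 ('spam-flagged'): P(H) ← 0.798·0.0250 / (0.798·0.0250 + 0.148·0.9750) = 0.019950/0.16425 = 0.1215.
Update on result 2 ('not-flagged'): P(H) ← 0.202·0.1215 / (0.202·0.1215 + 0.852·0.8785) = 0.024535/0.77305 = 0.0317.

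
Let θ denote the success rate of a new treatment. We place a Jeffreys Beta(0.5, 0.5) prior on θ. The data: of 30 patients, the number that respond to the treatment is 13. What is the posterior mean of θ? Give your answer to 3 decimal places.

The binomial likelihood is conjugate to the Beta prior: with 13 successes and 17 failures, the posterior is Beta(0.5+13, 0.5+17) = Beta(13.5, 17.5).
Posterior mean = α/(α+β) = 13.5/31 = 0.435.

Posterior mean ≈ 0.435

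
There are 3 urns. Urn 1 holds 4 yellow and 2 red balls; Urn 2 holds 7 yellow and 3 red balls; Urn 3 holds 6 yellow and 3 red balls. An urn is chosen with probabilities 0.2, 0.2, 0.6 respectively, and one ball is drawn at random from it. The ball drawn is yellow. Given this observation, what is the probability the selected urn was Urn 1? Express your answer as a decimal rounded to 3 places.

P(yellow|Urn 1) = 0.6667; P(yellow|Urn 2) = 0.7; P(yellow|Urn 3) = 0.6667.
Prior × likelihood for each source: 0.2·0.6667=0.1333, 0.2·0.7=0.1400, 0.6·0.6667=0.4000. Summing gives P(yellow) = 0.67333.
P(Urn 1 | yellow) = 0.1333 / 0.67333 = 0.198.

Posterior probability ≈ 0.198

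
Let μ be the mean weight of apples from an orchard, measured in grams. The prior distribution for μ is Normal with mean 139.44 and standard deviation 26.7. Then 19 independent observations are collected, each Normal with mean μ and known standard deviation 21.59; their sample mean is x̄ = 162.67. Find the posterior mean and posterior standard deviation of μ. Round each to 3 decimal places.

Prior precision 1/τ₀² = 1/26.7² = 0.00140274; data precision n/σ² = 19/21.59² = 0.0407613.
Posterior precision = 0.00140274 + 0.0407613 = 0.0421641, giving posterior SD = 1/√0.0421641 = 4.870.
Posterior mean = (0.00140274·139.44 + 0.0407613·162.67) / 0.0421641 = 161.897.

Posterior mean ≈ 161.897; posterior SD ≈ 4.870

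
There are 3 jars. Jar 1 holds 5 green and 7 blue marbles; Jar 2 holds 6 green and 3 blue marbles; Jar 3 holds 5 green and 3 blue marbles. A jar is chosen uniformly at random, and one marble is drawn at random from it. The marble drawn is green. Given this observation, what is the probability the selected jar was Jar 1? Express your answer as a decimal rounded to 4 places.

P(green|Jar 1) = 0.4167; P(green|Jar 2) = 0.6667; P(green|Jar 3) = 0.625.
Prior × likelihood for each source: 0.333333·0.4167=0.1389, 0.333333·0.6667=0.2222, 0.333333·0.625=0.2083. Summing gives P(green) = 0.56944.
P(Jar 1 | green) = 0.1389 / 0.56944 = 0.2439.

Posterior probability ≈ 0.2439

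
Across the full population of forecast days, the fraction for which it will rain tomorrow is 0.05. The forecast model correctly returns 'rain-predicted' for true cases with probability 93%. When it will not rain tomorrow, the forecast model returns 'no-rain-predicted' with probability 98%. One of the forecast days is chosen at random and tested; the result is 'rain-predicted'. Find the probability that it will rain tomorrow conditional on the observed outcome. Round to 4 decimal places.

Write H for 'it will rain tomorrow'. Prior odds H:¬H = 0.05/0.95 = 0.052632. For the 'rain-predicted' outcome, the likelihood ratio is 0.93/0.02 = 46.500.
Posterior odds = 0.052632 × 46.500 = 2.4474, so P(H|E) = 2.4474/(1+2.4474) = 0.7099.

P(H | E) ≈ 0.7099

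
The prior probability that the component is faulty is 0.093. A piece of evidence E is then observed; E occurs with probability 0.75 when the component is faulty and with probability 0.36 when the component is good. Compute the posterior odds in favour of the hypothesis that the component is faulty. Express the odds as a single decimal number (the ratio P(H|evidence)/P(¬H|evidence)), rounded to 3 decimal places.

Posterior odds ≈ 0.214

Prior odds = 0.093/(1−0.093) = 0.10254. In log-odds, ln(0.10254) = -2.2775.
Add log likelihood ratio: ln(2.0833) = 0.73397.
Posterior log-odds = -1.5436, so posterior odds = exp(-1.5436) = 0.21362.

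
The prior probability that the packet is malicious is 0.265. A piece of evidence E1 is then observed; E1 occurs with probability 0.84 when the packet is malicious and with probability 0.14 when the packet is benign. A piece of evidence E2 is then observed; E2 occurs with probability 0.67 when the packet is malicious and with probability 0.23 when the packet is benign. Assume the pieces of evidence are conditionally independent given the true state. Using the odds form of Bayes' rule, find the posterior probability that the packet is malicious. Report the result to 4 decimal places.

Posterior probability ≈ 0.8630

Prior odds = 0.265/(1−0.265) = 0.36054.
Likelihood ratio for E1 = 0.84/0.14 = 6.0000.
Likelihood ratio for E2 = 0.67/0.23 = 2.9130.
Posterior odds = prior odds × LR₁ × LR₂ = 6.3017.
Posterior probability = odds/(1+odds) = 6.3017/7.3017 = 0.8630.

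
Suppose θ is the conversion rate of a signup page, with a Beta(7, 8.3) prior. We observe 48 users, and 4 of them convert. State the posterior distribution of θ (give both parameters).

Observing 4 successes and 44 failures updates Beta(7, 8.3) by adding the success and failure counts to the two shape parameters: α = 7+4 = 11, β = 8.3+44 = 52.3.

Posterior: Beta(11, 52.3)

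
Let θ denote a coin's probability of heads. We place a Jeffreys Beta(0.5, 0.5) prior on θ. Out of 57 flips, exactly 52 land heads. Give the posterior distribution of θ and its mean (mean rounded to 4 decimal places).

Posterior: Beta(52.5, 5.5); mean ≈ 0.9052

Observing 52 successes and 5 failures updates Beta(0.5, 0.5) by adding the success and failure counts to the two shape parameters: α = 0.5+52 = 52.5, β = 0.5+5 = 5.5.
Posterior mean = α/(α+β) = 52.5/58 = 0.9052.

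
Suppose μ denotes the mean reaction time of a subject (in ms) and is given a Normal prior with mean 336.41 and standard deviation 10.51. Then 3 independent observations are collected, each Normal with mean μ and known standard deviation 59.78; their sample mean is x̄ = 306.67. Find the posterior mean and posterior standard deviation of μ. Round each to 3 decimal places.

Prior precision 1/τ₀² = 1/10.51² = 0.00905304; data precision n/σ² = 3/59.78² = 0.00083948.
Posterior precision = 0.00905304 + 0.00083948 = 0.00989252, giving posterior SD = 1/√0.00989252 = 10.054.
Posterior mean = (0.00905304·336.41 + 0.00083948·306.67) / 0.00989252 = 333.886.

Posterior mean ≈ 333.886; posterior SD ≈ 10.054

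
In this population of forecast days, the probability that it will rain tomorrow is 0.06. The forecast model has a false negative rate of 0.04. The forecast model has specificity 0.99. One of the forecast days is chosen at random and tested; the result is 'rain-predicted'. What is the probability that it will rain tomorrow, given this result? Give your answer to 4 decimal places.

P(H | E) ≈ 0.8597

Let H be the event that it will rain tomorrow. P(H) = 0.06, so P(¬H) = 0.94. With E the 'rain-predicted' result, P(E|H) = 0.96 and P(E|¬H) = 0.01.
P(E) = 0.96·0.06 + 0.01·0.94 = 0.057600 + 0.0094000 = 0.067000.
By Bayes' theorem, P(H|E) = 0.057600 / 0.067000 = 0.8597.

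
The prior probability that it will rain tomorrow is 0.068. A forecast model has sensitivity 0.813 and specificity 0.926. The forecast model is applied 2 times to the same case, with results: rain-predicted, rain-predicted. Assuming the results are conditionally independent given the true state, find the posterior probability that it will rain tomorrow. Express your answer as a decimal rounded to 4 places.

Posterior P(H) ≈ 0.8980

With H the event that it will rain tomorrow, the joint likelihood of the observed sequence is P(data|H) = 0.813·0.813 = 0.66097 and P(data|¬H) = 0.074·0.074 = 0.0054760.
Bayes: P(H|data) = 0.068·0.66097 / (0.068·0.66097 + 0.932·0.0054760) = 0.044946/0.050050 = 0.8980.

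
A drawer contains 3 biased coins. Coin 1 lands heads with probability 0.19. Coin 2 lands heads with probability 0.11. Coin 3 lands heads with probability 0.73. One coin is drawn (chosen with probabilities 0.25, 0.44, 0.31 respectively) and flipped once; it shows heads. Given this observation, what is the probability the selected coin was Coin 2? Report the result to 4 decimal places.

P(heads|C1) = 0.19; P(heads|C2) = 0.11; P(heads|C3) = 0.73.
Prior × likelihood for each source: 0.25·0.19=0.04750, 0.44·0.11=0.04840, 0.31·0.73=0.2263. Summing gives P(heads) = 0.32220.
P(Coin 2 | heads) = 0.04840 / 0.32220 = 0.1502.

Posterior probability ≈ 0.1502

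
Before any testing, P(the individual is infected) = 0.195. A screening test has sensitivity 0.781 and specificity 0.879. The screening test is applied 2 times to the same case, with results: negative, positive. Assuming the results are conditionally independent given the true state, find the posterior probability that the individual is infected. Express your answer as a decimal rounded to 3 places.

Posterior P(H) ≈ 0.280

Let H be the event that the individual is infected; start with P(H) = 0.195. P('positive'|H) = 0.781, P('positive'|¬H) = 0.121.
Update on result 1 ('negative'): P(H) ← 0.219·0.1950 / (0.219·0.1950 + 0.879·0.8050) = 0.042705/0.75030 = 0.0569.
Update on result 2 ('positive'): P(H) ← 0.781·0.0569 / (0.781·0.0569 + 0.121·0.9431) = 0.044452/0.15857 = 0.2803.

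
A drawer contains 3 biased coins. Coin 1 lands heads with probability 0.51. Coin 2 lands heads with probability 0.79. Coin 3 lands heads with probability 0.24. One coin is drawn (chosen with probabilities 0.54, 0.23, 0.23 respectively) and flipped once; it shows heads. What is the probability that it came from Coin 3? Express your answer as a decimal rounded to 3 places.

Posterior probability ≈ 0.108

P(heads|C1) = 0.51; P(heads|C2) = 0.79; P(heads|C3) = 0.24.
Prior × likelihood for each source: 0.54·0.51=0.2754, 0.23·0.79=0.1817, 0.23·0.24=0.05520. Summing gives P(heads) = 0.51230.
P(Coin 3 | heads) = 0.05520 / 0.51230 = 0.108.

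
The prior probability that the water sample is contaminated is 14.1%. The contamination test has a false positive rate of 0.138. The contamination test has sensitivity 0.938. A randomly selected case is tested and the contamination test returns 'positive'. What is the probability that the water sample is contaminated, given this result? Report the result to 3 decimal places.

Write H for 'the water sample is contaminated'. Prior odds H:¬H = 0.141/0.859 = 0.16414. For the 'positive' outcome, the likelihood ratio is 0.938/0.138 = 6.7971.
Posterior odds = 0.16414 × 6.7971 = 1.1157, so P(H|E) = 1.1157/(1+1.1157) = 0.527.

P(H | E) ≈ 0.527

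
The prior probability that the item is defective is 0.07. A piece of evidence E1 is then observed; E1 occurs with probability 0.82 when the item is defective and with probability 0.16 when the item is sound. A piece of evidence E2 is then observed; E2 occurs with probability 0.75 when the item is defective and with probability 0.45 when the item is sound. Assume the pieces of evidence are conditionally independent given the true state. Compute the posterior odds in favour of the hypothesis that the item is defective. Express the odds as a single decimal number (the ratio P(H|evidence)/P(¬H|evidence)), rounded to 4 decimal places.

Posterior odds ≈ 0.6429

Prior odds = 0.07/(1−0.07) = 0.075269. In log-odds, ln(0.075269) = -2.5867.
Add log likelihood ratios: ln(5.1250) + ln(1.6667) = 2.1450.
Posterior log-odds = -0.44173, so posterior odds = exp(-0.44173) = 0.64292.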